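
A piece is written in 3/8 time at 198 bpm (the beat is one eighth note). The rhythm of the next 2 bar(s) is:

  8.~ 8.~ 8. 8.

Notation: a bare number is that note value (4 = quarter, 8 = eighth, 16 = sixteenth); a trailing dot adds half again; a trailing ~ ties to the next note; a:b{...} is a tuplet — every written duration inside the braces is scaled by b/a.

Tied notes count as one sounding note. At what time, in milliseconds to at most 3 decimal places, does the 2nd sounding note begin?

note 2 onset = 9/2b = 1363.636ms

1. 0.0ms @ 0 + 1363.636ms (9/2)
2. 1363.636ms @ 9/2 + 454.545ms (3/2)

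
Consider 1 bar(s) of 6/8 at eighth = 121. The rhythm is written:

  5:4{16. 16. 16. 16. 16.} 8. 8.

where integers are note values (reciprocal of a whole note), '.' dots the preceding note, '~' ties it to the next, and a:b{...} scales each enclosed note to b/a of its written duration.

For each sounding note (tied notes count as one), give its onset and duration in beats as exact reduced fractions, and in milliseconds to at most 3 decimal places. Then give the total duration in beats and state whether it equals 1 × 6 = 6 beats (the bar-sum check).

1) 0.0ms=0b +297.521ms=3/5b
2) 297.521ms=3/5b +297.521ms=3/5b
3) 595.041ms=6/5b +297.521ms=3/5b
4) 892.562ms=9/5b +297.521ms=3/5b
5) 1190.083ms=12/5b +297.521ms=3/5b
6) 1487.603ms=3b +743.802ms=3/2b
7) 2231.405ms=9/2b +743.802ms=3/2b
Σ=6b of 6 (121bpm 6/8) — PASS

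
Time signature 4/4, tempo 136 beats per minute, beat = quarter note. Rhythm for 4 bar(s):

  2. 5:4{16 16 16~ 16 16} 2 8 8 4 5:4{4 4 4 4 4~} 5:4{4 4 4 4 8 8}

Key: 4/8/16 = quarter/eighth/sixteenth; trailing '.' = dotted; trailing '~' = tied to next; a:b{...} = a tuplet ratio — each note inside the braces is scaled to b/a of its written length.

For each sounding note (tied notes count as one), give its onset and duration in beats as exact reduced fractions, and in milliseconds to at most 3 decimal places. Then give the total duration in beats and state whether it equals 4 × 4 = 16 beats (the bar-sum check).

1) 0.0ms=0b +1323.529ms=3b
2) 1323.529ms=3b +88.235ms=1/5b
3) 1411.765ms=16/5b +88.235ms=1/5b
4) 1500.0ms=17/5b +176.471ms=2/5b
5) 1676.471ms=19/5b +88.235ms=1/5b
6) 1764.706ms=4b +882.353ms=2b
7) 2647.059ms=6b +220.588ms=1/2b
8) 2867.647ms=13/2b +220.588ms=1/2b
9) 3088.235ms=7b +441.176ms=1b
10) 3529.412ms=8b +352.941ms=4/5b
11) 3882.353ms=44/5b +352.941ms=4/5b
12) 4235.294ms=48/5b +352.941ms=4/5b
13) 4588.235ms=52/5b +352.941ms=4/5b
14) 4941.176ms=56/5b +705.882ms=8/5b
15) 5647.059ms=64/5b +352.941ms=4/5b
16) 6000.0ms=68/5b +352.941ms=4/5b
17) 6352.941ms=72/5b +352.941ms=4/5b
18) 6705.882ms=76/5b +176.471ms=2/5b
19) 6882.353ms=78/5b +176.471ms=2/5b
Σ=16b of 16 (136bpm 4/4) — PASS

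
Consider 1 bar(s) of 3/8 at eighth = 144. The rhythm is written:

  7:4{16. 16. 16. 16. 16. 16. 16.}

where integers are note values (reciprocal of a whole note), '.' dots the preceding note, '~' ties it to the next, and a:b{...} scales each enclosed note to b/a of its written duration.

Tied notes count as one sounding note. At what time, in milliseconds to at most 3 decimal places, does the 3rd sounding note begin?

note 3 onset = 6/7b = 357.143ms

1. 0.0ms @ 0 + 178.571ms (3/7)
2. 178.571ms @ 3/7 + 178.571ms (3/7)
3. 357.143ms @ 6/7 + 178.571ms (3/7)
4. 535.714ms @ 9/7 + 178.571ms (3/7)
5. 714.286ms @ 12/7 + 178.571ms (3/7)
6. 892.857ms @ 15/7 + 178.571ms (3/7)
7. 1071.429ms @ 18/7 + 178.571ms (3/7)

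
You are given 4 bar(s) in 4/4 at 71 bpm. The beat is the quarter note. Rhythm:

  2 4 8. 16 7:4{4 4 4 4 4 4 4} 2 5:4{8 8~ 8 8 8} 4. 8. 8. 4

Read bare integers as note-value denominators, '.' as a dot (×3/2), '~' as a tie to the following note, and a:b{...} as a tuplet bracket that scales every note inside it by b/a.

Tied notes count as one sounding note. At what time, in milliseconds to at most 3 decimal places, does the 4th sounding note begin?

note 4 onset = 15/4b = 3169.014ms

1. 0.0ms @ 0 + 1690.141ms (2)
2. 1690.141ms @ 2 + 845.07ms (1)
3. 2535.211ms @ 3 + 633.803ms (3/4)
4. 3169.014ms @ 15/4 + 211.268ms (1/4)
5. 3380.282ms @ 4 + 482.897ms (4/7)
6. 3863.179ms @ 32/7 + 482.897ms (4/7)
7. 4346.076ms @ 36/7 + 482.897ms (4/7)
8. 4828.974ms @ 40/7 + 482.897ms (4/7)
9. 5311.871ms @ 44/7 + 482.897ms (4/7)
10. 5794.769ms @ 48/7 + 482.897ms (4/7)
11. 6277.666ms @ 52/7 + 482.897ms (4/7)
12. 6760.563ms @ 8 + 1690.141ms (2)
13. 8450.704ms @ 10 + 338.028ms (2/5)
14. 8788.732ms @ 52/5 + 676.056ms (4/5)
15. 9464.789ms @ 56/5 + 338.028ms (2/5)
16. 9802.817ms @ 58/5 + 338.028ms (2/5)
17. 10140.845ms @ 12 + 1267.606ms (3/2)
18. 11408.451ms @ 27/2 + 633.803ms (3/4)
19. 12042.254ms @ 57/4 + 633.803ms (3/4)
20. 12676.056ms @ 15 + 845.07ms (1)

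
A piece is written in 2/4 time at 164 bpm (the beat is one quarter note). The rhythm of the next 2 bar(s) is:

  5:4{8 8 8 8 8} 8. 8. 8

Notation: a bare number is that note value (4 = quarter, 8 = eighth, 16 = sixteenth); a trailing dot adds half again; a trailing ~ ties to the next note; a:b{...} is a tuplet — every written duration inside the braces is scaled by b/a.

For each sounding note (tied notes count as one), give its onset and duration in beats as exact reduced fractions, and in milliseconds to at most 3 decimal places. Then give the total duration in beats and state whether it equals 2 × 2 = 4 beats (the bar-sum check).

1) 0.0ms=0b +146.341ms=2/5b
2) 146.341ms=2/5b +146.341ms=2/5b
3) 292.683ms=4/5b +146.341ms=2/5b
4) 439.024ms=6/5b +146.341ms=2/5b
5) 585.366ms=8/5b +146.341ms=2/5b
6) 731.707ms=2b +274.39ms=3/4b
7) 1006.098ms=11/4b +274.39ms=3/4b
8) 1280.488ms=7/2b +182.927ms=1/2b
Σ=4b of 4 (164bpm 2/4) — PASS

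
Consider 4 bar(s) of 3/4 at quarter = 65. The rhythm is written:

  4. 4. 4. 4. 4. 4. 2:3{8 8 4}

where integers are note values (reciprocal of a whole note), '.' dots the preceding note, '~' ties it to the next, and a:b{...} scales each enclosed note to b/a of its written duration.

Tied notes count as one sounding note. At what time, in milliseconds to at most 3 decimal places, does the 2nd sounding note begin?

1. 0.0ms @ 0 + 1384.615ms (3/2)
2. 1384.615ms @ 3/2 + 1384.615ms (3/2)
3. 2769.231ms @ 3 + 1384.615ms (3/2)
4. 4153.846ms @ 9/2 + 1384.615ms (3/2)
5. 5538.462ms @ 6 + 1384.615ms (3/2)
6. 6923.077ms @ 15/2 + 1384.615ms (3/2)
7. 8307.692ms @ 9 + 692.308ms (3/4)
8. 9000.0ms @ 39/4 + 692.308ms (3/4)
9. 9692.308ms @ 21/2 + 1384.615ms (3/2)

note 2 onset = 3/2b = 1384.615ms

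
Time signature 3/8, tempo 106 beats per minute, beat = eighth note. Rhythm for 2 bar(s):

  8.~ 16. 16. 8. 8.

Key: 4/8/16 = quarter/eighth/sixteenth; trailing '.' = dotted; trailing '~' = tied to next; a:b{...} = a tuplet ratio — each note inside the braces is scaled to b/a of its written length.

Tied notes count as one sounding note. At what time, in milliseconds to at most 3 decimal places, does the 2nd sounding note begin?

note 2 onset = 9/4b = 1273.585ms

1. 0.0ms @ 0 + 1273.585ms (9/4)
2. 1273.585ms @ 9/4 + 424.528ms (3/4)
3. 1698.113ms @ 3 + 849.057ms (3/2)
4. 2547.17ms @ 9/2 + 849.057ms (3/2)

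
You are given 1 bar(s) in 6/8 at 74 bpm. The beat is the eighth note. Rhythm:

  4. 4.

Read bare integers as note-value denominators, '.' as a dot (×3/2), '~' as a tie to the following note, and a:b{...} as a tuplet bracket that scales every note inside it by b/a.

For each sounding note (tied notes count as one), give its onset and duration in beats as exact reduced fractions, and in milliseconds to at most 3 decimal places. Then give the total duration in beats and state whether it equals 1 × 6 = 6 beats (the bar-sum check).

1) 0.0ms=0b +2432.432ms=3b
2) 2432.432ms=3b +2432.432ms=3b
Σ=6b of 6 (74bpm 6/8) — PASS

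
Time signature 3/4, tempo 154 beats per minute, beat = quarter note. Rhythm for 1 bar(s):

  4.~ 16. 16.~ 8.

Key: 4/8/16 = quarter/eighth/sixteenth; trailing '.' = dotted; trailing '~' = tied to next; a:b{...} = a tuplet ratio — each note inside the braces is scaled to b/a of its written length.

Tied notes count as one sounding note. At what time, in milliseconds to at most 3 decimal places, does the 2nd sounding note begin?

note 2 onset = 15/8b = 730.519ms

1. 0.0ms @ 0 + 730.519ms (15/8)
2. 730.519ms @ 15/8 + 438.312ms (9/8)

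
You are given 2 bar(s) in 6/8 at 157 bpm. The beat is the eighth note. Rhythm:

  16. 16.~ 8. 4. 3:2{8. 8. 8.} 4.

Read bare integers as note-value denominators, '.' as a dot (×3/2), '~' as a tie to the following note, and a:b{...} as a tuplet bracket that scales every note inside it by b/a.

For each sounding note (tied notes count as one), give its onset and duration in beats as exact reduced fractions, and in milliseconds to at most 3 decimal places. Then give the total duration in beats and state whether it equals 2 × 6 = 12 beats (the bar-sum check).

1) 0.0ms=0b +286.624ms=3/4b
2) 286.624ms=3/4b +859.873ms=9/4b
3) 1146.497ms=3b +1146.497ms=3b
4) 2292.994ms=6b +382.166ms=1b
5) 2675.159ms=7b +382.166ms=1b
6) 3057.325ms=8b +382.166ms=1b
7) 3439.49ms=9b +1146.497ms=3b
Σ=12b of 12 (157bpm 6/8) — PASS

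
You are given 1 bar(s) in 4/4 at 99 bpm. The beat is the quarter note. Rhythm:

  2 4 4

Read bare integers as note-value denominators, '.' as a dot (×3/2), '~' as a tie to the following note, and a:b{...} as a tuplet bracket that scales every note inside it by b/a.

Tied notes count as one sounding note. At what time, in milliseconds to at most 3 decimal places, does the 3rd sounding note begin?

note 3 onset = 3b = 1818.182ms

1. 0.0ms @ 0 + 1212.121ms (2)
2. 1212.121ms @ 2 + 606.061ms (1)
3. 1818.182ms @ 3 + 606.061ms (1)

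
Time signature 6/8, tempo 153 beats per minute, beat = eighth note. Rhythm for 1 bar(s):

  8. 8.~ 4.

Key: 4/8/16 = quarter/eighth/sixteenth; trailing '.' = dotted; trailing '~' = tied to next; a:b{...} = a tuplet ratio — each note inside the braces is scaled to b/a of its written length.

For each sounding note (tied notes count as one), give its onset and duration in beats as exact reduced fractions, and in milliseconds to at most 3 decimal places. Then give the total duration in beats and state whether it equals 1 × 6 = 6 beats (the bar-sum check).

1) 0.0ms=0b +588.235ms=3/2b
2) 588.235ms=3/2b +1764.706ms=9/2b
Σ=6b of 6 (153bpm 6/8) — PASS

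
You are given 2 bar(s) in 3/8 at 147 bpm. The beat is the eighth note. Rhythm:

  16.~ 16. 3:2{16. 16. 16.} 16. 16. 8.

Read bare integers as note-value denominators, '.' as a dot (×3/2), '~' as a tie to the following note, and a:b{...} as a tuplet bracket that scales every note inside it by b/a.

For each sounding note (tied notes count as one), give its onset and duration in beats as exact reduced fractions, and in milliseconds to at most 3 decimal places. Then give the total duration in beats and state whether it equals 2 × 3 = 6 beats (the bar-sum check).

1) 0.0ms=0b +612.245ms=3/2b
2) 612.245ms=3/2b +204.082ms=1/2b
3) 816.327ms=2b +204.082ms=1/2b
4) 1020.408ms=5/2b +204.082ms=1/2b
5) 1224.49ms=3b +306.122ms=3/4b
6) 1530.612ms=15/4b +306.122ms=3/4b
7) 1836.735ms=9/2b +612.245ms=3/2b
Σ=6b of 6 (147bpm 3/8) — PASS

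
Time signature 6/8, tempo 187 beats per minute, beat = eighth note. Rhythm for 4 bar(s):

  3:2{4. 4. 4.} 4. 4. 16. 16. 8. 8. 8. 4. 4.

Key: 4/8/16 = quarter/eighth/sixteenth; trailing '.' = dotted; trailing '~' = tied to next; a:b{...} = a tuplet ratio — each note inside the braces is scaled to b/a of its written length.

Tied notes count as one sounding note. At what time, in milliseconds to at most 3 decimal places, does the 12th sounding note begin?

1. 0.0ms @ 0 + 641.711ms (2)
2. 641.711ms @ 2 + 641.711ms (2)
3. 1283.422ms @ 4 + 641.711ms (2)
4. 1925.134ms @ 6 + 962.567ms (3)
5. 2887.701ms @ 9 + 962.567ms (3)
6. 3850.267ms @ 12 + 240.642ms (3/4)
7. 4090.909ms @ 51/4 + 240.642ms (3/4)
8. 4331.551ms @ 27/2 + 481.283ms (3/2)
9. 4812.834ms @ 15 + 481.283ms (3/2)
10. 5294.118ms @ 33/2 + 481.283ms (3/2)
11. 5775.401ms @ 18 + 962.567ms (3)
12. 6737.968ms @ 21 + 962.567ms (3)

note 12 onset = 21b = 6737.968ms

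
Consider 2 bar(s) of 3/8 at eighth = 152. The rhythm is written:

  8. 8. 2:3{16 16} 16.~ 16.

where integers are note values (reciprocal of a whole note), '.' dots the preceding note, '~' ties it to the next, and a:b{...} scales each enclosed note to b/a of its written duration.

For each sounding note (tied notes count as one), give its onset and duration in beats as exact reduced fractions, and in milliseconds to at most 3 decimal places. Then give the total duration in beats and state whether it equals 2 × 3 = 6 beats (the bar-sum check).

1) 0.0ms=0b +592.105ms=3/2b
2) 592.105ms=3/2b +592.105ms=3/2b
3) 1184.211ms=3b +296.053ms=3/4b
4) 1480.263ms=15/4b +296.053ms=3/4b
5) 1776.316ms=9/2b +592.105ms=3/2b
Σ=6b of 6 (152bpm 3/8) — PASS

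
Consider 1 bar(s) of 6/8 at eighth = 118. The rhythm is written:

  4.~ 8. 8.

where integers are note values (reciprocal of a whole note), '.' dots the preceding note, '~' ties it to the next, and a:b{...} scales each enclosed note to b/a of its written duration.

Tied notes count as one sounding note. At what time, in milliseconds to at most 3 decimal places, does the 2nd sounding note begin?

note 2 onset = 9/2b = 2288.136ms

1. 0.0ms @ 0 + 2288.136ms (9/2)
2. 2288.136ms @ 9/2 + 762.712ms (3/2)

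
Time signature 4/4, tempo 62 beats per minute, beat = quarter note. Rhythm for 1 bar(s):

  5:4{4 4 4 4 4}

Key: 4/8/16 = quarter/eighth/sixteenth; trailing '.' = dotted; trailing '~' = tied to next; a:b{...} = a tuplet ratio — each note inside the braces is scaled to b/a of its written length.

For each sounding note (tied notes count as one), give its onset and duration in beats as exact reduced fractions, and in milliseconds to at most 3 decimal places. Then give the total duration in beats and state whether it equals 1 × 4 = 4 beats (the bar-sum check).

1) 0.0ms=0b +774.194ms=4/5b
2) 774.194ms=4/5b +774.194ms=4/5b
3) 1548.387ms=8/5b +774.194ms=4/5b
4) 2322.581ms=12/5b +774.194ms=4/5b
5) 3096.774ms=16/5b +774.194ms=4/5b
Σ=4b of 4 (62bpm 4/4) — PASS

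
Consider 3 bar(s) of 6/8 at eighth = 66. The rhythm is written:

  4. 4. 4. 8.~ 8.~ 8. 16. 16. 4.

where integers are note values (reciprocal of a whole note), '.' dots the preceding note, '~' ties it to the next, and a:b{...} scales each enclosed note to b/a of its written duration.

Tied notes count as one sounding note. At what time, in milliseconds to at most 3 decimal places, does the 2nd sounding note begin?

note 2 onset = 3b = 2727.273ms

1. 0.0ms @ 0 + 2727.273ms (3)
2. 2727.273ms @ 3 + 2727.273ms (3)
3. 5454.545ms @ 6 + 2727.273ms (3)
4. 8181.818ms @ 9 + 4090.909ms (9/2)
5. 12272.727ms @ 27/2 + 681.818ms (3/4)
6. 12954.545ms @ 57/4 + 681.818ms (3/4)
7. 13636.364ms @ 15 + 2727.273ms (3)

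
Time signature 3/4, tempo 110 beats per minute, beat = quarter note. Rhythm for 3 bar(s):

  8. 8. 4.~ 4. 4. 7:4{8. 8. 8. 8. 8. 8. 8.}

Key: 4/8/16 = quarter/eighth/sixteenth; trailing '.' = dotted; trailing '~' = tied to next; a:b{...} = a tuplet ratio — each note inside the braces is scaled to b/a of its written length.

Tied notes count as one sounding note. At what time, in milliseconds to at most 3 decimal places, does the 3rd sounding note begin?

note 3 onset = 3/2b = 818.182ms

1. 0.0ms @ 0 + 409.091ms (3/4)
2. 409.091ms @ 3/4 + 409.091ms (3/4)
3. 818.182ms @ 3/2 + 1636.364ms (3)
4. 2454.545ms @ 9/2 + 818.182ms (3/2)
5. 3272.727ms @ 6 + 233.766ms (3/7)
6. 3506.494ms @ 45/7 + 233.766ms (3/7)
7. 3740.26ms @ 48/7 + 233.766ms (3/7)
8. 3974.026ms @ 51/7 + 233.766ms (3/7)
9. 4207.792ms @ 54/7 + 233.766ms (3/7)
10. 4441.558ms @ 57/7 + 233.766ms (3/7)
11. 4675.325ms @ 60/7 + 233.766ms (3/7)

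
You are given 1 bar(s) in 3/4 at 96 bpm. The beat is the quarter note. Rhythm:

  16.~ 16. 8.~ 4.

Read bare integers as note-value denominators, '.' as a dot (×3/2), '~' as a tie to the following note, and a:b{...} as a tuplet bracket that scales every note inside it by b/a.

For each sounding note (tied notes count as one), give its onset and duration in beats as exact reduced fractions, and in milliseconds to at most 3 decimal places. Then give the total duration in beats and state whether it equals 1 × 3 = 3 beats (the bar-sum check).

1) 0.0ms=0b +468.75ms=3/4b
2) 468.75ms=3/4b +1406.25ms=9/4b
Σ=3b of 3 (96bpm 3/4) — PASS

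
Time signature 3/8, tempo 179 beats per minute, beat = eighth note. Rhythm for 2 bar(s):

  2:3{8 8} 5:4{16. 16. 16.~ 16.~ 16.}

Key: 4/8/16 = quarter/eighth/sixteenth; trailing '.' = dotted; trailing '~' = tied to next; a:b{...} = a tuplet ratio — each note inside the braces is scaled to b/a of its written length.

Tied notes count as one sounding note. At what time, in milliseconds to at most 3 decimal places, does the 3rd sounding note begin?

1. 0.0ms @ 0 + 502.793ms (3/2)
2. 502.793ms @ 3/2 + 502.793ms (3/2)
3. 1005.587ms @ 3 + 201.117ms (3/5)
4. 1206.704ms @ 18/5 + 201.117ms (3/5)
5. 1407.821ms @ 21/5 + 603.352ms (9/5)

note 3 onset = 3b = 1005.587ms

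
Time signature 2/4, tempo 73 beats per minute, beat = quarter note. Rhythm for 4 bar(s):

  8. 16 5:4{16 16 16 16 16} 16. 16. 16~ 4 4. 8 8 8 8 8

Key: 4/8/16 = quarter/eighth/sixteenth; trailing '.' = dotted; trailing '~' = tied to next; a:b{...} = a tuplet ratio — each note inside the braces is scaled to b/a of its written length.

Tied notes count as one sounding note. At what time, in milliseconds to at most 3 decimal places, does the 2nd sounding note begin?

1. 0.0ms @ 0 + 616.438ms (3/4)
2. 616.438ms @ 3/4 + 205.479ms (1/4)
3. 821.918ms @ 1 + 164.384ms (1/5)
4. 986.301ms @ 6/5 + 164.384ms (1/5)
5. 1150.685ms @ 7/5 + 164.384ms (1/5)
6. 1315.068ms @ 8/5 + 164.384ms (1/5)
7. 1479.452ms @ 9/5 + 164.384ms (1/5)
8. 1643.836ms @ 2 + 308.219ms (3/8)
9. 1952.055ms @ 19/8 + 308.219ms (3/8)
10. 2260.274ms @ 11/4 + 1027.397ms (5/4)
11. 3287.671ms @ 4 + 1232.877ms (3/2)
12. 4520.548ms @ 11/2 + 410.959ms (1/2)
13. 4931.507ms @ 6 + 410.959ms (1/2)
14. 5342.466ms @ 13/2 + 410.959ms (1/2)
15. 5753.425ms @ 7 + 410.959ms (1/2)
16. 6164.384ms @ 15/2 + 410.959ms (1/2)

note 2 onset = 3/4b = 616.438ms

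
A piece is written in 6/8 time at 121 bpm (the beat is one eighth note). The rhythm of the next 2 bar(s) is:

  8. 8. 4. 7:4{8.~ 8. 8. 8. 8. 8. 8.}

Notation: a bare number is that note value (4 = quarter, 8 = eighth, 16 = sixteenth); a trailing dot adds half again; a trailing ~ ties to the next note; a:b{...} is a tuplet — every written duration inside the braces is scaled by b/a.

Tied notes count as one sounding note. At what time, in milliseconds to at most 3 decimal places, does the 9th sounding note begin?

note 9 onset = 78/7b = 5525.384ms

1. 0.0ms @ 0 + 743.802ms (3/2)
2. 743.802ms @ 3/2 + 743.802ms (3/2)
3. 1487.603ms @ 3 + 1487.603ms (3)
4. 2975.207ms @ 6 + 850.059ms (12/7)
5. 3825.266ms @ 54/7 + 425.03ms (6/7)
6. 4250.295ms @ 60/7 + 425.03ms (6/7)
7. 4675.325ms @ 66/7 + 425.03ms (6/7)
8. 5100.354ms @ 72/7 + 425.03ms (6/7)
9. 5525.384ms @ 78/7 + 425.03ms (6/7)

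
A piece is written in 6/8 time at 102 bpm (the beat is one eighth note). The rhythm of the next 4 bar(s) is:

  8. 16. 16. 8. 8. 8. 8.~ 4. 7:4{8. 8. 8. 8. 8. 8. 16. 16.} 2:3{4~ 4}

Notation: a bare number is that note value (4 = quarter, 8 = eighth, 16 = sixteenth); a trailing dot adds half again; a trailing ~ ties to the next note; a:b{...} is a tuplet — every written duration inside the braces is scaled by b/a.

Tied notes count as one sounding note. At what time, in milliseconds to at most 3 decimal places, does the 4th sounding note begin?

note 4 onset = 3b = 1764.706ms

1. 0.0ms @ 0 + 882.353ms (3/2)
2. 882.353ms @ 3/2 + 441.176ms (3/4)
3. 1323.529ms @ 9/4 + 441.176ms (3/4)
4. 1764.706ms @ 3 + 882.353ms (3/2)
5. 2647.059ms @ 9/2 + 882.353ms (3/2)
6. 3529.412ms @ 6 + 882.353ms (3/2)
7. 4411.765ms @ 15/2 + 2647.059ms (9/2)
8. 7058.824ms @ 12 + 504.202ms (6/7)
9. 7563.025ms @ 90/7 + 504.202ms (6/7)
10. 8067.227ms @ 96/7 + 504.202ms (6/7)
11. 8571.429ms @ 102/7 + 504.202ms (6/7)
12. 9075.63ms @ 108/7 + 504.202ms (6/7)
13. 9579.832ms @ 114/7 + 504.202ms (6/7)
14. 10084.034ms @ 120/7 + 252.101ms (3/7)
15. 10336.134ms @ 123/7 + 252.101ms (3/7)
16. 10588.235ms @ 18 + 3529.412ms (6)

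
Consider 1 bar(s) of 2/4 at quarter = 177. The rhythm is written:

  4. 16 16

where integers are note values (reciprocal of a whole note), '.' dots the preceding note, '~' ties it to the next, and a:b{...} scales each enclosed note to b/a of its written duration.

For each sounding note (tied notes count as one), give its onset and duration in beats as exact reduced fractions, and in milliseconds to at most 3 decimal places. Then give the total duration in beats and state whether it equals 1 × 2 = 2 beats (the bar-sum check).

1) 0.0ms=0b +508.475ms=3/2b
2) 508.475ms=3/2b +84.746ms=1/4b
3) 593.22ms=7/4b +84.746ms=1/4b
Σ=2b of 2 (177bpm 2/4) — PASS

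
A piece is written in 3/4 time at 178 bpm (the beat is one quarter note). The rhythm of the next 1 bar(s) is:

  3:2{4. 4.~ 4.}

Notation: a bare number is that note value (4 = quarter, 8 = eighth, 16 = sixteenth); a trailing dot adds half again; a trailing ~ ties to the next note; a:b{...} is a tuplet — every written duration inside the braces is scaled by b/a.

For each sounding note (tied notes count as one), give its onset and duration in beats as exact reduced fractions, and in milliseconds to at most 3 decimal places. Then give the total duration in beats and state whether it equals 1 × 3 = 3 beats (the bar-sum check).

1) 0.0ms=0b +337.079ms=1b
2) 337.079ms=1b +674.157ms=2b
Σ=3b of 3 (178bpm 3/4) — PASS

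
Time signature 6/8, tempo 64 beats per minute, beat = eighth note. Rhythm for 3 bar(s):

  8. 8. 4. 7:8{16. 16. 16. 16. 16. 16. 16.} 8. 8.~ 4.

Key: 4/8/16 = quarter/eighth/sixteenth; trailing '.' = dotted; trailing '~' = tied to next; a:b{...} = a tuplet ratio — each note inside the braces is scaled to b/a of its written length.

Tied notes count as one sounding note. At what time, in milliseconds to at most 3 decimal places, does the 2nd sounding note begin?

note 2 onset = 3/2b = 1406.25ms

1. 0.0ms @ 0 + 1406.25ms (3/2)
2. 1406.25ms @ 3/2 + 1406.25ms (3/2)
3. 2812.5ms @ 3 + 2812.5ms (3)
4. 5625.0ms @ 6 + 803.571ms (6/7)
5. 6428.571ms @ 48/7 + 803.571ms (6/7)
6. 7232.143ms @ 54/7 + 803.571ms (6/7)
7. 8035.714ms @ 60/7 + 803.571ms (6/7)
8. 8839.286ms @ 66/7 + 803.571ms (6/7)
9. 9642.857ms @ 72/7 + 803.571ms (6/7)
10. 10446.429ms @ 78/7 + 803.571ms (6/7)
11. 11250.0ms @ 12 + 1406.25ms (3/2)
12. 12656.25ms @ 27/2 + 4218.75ms (9/2)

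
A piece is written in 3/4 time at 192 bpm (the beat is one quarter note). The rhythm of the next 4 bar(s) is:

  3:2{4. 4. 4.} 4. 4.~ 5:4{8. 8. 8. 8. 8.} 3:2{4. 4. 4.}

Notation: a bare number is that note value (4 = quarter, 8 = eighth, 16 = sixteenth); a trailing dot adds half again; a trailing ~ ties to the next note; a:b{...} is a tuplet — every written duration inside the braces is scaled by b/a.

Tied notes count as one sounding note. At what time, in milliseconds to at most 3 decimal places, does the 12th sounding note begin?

note 12 onset = 11b = 3437.5ms

1. 0.0ms @ 0 + 312.5ms (1)
2. 312.5ms @ 1 + 312.5ms (1)
3. 625.0ms @ 2 + 312.5ms (1)
4. 937.5ms @ 3 + 468.75ms (3/2)
5. 1406.25ms @ 9/2 + 656.25ms (21/10)
6. 2062.5ms @ 33/5 + 187.5ms (3/5)
7. 2250.0ms @ 36/5 + 187.5ms (3/5)
8. 2437.5ms @ 39/5 + 187.5ms (3/5)
9. 2625.0ms @ 42/5 + 187.5ms (3/5)
10. 2812.5ms @ 9 + 312.5ms (1)
11. 3125.0ms @ 10 + 312.5ms (1)
12. 3437.5ms @ 11 + 312.5ms (1)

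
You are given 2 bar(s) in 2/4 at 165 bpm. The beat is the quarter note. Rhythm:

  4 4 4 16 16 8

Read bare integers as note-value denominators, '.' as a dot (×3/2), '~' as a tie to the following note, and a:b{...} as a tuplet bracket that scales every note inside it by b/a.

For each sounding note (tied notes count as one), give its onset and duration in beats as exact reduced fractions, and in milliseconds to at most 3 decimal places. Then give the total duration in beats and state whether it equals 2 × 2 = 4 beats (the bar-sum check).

1) 0.0ms=0b +363.636ms=1b
2) 363.636ms=1b +363.636ms=1b
3) 727.273ms=2b +363.636ms=1b
4) 1090.909ms=3b +90.909ms=1/4b
5) 1181.818ms=13/4b +90.909ms=1/4b
6) 1272.727ms=7/2b +181.818ms=1/2b
Σ=4b of 4 (165bpm 2/4) — PASS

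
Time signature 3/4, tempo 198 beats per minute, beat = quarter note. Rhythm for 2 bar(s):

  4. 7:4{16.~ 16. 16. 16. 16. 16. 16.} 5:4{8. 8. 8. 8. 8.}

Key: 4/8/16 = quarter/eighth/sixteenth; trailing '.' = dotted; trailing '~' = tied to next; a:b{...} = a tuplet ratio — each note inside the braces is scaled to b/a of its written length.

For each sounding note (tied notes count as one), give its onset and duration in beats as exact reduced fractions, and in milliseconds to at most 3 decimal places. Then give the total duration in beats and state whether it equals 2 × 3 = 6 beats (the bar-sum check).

1) 0.0ms=0b +454.545ms=3/2b
2) 454.545ms=3/2b +129.87ms=3/7b
3) 584.416ms=27/14b +64.935ms=3/14b
4) 649.351ms=15/7b +64.935ms=3/14b
5) 714.286ms=33/14b +64.935ms=3/14b
6) 779.221ms=18/7b +64.935ms=3/14b
7) 844.156ms=39/14b +64.935ms=3/14b
8) 909.091ms=3b +181.818ms=3/5b
9) 1090.909ms=18/5b +181.818ms=3/5b
10) 1272.727ms=21/5b +181.818ms=3/5b
11) 1454.545ms=24/5b +181.818ms=3/5b
12) 1636.364ms=27/5b +181.818ms=3/5b
Σ=6b of 6 (198bpm 3/4) — PASS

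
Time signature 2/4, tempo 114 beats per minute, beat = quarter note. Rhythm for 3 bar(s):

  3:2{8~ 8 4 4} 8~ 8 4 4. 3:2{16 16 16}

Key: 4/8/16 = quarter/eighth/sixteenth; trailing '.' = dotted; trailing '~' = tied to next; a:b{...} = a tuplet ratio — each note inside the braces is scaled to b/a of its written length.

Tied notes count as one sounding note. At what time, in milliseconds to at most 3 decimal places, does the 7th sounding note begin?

note 7 onset = 11/2b = 2894.737ms

1. 0.0ms @ 0 + 350.877ms (2/3)
2. 350.877ms @ 2/3 + 350.877ms (2/3)
3. 701.754ms @ 4/3 + 350.877ms (2/3)
4. 1052.632ms @ 2 + 526.316ms (1)
5. 1578.947ms @ 3 + 526.316ms (1)
6. 2105.263ms @ 4 + 789.474ms (3/2)
7. 2894.737ms @ 11/2 + 87.719ms (1/6)
8. 2982.456ms @ 17/3 + 87.719ms (1/6)
9. 3070.175ms @ 35/6 + 87.719ms (1/6)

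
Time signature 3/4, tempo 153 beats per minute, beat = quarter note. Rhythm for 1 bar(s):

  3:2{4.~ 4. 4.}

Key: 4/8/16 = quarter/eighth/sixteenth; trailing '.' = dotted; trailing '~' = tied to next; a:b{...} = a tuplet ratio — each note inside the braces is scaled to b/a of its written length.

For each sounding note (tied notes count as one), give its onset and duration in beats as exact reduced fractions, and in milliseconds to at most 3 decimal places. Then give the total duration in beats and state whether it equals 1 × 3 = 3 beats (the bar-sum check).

1) 0.0ms=0b +784.314ms=2b
2) 784.314ms=2b +392.157ms=1b
Σ=3b of 3 (153bpm 3/4) — PASS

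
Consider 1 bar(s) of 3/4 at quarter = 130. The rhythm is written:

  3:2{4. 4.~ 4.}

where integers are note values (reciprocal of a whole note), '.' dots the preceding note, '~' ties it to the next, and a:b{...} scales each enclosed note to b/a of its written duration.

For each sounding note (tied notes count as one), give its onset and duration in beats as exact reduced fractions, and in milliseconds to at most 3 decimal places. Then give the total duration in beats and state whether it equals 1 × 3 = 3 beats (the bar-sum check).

1) 0.0ms=0b +461.538ms=1b
2) 461.538ms=1b +923.077ms=2b
Σ=3b of 3 (130bpm 3/4) — PASS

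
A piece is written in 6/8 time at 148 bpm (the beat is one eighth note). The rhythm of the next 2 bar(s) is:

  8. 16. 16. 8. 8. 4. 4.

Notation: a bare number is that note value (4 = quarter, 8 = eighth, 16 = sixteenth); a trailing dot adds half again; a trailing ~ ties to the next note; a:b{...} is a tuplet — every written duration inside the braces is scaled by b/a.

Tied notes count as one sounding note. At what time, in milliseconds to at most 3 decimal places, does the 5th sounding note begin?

1. 0.0ms @ 0 + 608.108ms (3/2)
2. 608.108ms @ 3/2 + 304.054ms (3/4)
3. 912.162ms @ 9/4 + 304.054ms (3/4)
4. 1216.216ms @ 3 + 608.108ms (3/2)
5. 1824.324ms @ 9/2 + 608.108ms (3/2)
6. 2432.432ms @ 6 + 1216.216ms (3)
7. 3648.649ms @ 9 + 1216.216ms (3)

note 5 onset = 9/2b = 1824.324ms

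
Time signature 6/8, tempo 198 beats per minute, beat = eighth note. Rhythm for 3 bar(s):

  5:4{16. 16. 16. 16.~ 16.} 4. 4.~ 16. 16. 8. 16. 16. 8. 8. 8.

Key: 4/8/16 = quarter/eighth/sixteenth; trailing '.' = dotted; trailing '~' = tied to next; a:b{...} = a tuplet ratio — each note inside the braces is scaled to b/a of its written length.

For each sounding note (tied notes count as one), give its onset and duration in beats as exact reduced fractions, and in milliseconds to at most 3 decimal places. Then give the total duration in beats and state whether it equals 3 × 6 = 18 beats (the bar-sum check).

1) 0.0ms=0b +181.818ms=3/5b
2) 181.818ms=3/5b +181.818ms=3/5b
3) 363.636ms=6/5b +181.818ms=3/5b
4) 545.455ms=9/5b +363.636ms=6/5b
5) 909.091ms=3b +909.091ms=3b
6) 1818.182ms=6b +1136.364ms=15/4b
7) 2954.545ms=39/4b +227.273ms=3/4b
8) 3181.818ms=21/2b +454.545ms=3/2b
9) 3636.364ms=12b +227.273ms=3/4b
10) 3863.636ms=51/4b +227.273ms=3/4b
11) 4090.909ms=27/2b +454.545ms=3/2b
12) 4545.455ms=15b +454.545ms=3/2b
13) 5000.0ms=33/2b +454.545ms=3/2b
Σ=18b of 18 (198bpm 6/8) — PASS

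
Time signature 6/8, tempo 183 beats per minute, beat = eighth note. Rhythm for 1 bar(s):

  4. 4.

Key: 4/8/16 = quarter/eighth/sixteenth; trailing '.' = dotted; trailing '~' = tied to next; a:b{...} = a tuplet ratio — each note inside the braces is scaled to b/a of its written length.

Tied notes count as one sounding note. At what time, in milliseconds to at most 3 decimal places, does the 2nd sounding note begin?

note 2 onset = 3b = 983.607ms

1. 0.0ms @ 0 + 983.607ms (3)
2. 983.607ms @ 3 + 983.607ms (3)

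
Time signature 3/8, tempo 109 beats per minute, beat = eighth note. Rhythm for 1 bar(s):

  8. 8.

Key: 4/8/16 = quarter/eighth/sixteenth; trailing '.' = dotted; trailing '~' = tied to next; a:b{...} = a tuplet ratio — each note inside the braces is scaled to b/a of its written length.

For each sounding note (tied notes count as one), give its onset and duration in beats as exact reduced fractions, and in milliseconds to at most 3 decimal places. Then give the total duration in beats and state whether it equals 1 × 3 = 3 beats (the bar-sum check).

1) 0.0ms=0b +825.688ms=3/2b
2) 825.688ms=3/2b +825.688ms=3/2b
Σ=3b of 3 (109bpm 3/8) — PASS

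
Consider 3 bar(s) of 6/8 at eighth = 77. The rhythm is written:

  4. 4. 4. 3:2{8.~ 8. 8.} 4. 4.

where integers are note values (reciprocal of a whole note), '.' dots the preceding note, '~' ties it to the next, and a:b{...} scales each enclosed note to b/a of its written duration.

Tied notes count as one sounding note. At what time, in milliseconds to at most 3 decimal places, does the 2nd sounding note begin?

note 2 onset = 3b = 2337.662ms

1. 0.0ms @ 0 + 2337.662ms (3)
2. 2337.662ms @ 3 + 2337.662ms (3)
3. 4675.325ms @ 6 + 2337.662ms (3)
4. 7012.987ms @ 9 + 1558.442ms (2)
5. 8571.429ms @ 11 + 779.221ms (1)
6. 9350.649ms @ 12 + 2337.662ms (3)
7. 11688.312ms @ 15 + 2337.662ms (3)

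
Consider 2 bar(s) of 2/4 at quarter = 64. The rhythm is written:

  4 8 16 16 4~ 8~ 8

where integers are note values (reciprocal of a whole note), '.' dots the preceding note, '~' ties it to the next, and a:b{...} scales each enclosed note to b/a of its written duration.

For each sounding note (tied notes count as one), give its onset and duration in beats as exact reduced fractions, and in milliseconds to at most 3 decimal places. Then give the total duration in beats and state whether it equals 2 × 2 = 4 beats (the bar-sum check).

1) 0.0ms=0b +937.5ms=1b
2) 937.5ms=1b +468.75ms=1/2b
3) 1406.25ms=3/2b +234.375ms=1/4b
4) 1640.625ms=7/4b +234.375ms=1/4b
5) 1875.0ms=2b +1875.0ms=2b
Σ=4b of 4 (64bpm 2/4) — PASS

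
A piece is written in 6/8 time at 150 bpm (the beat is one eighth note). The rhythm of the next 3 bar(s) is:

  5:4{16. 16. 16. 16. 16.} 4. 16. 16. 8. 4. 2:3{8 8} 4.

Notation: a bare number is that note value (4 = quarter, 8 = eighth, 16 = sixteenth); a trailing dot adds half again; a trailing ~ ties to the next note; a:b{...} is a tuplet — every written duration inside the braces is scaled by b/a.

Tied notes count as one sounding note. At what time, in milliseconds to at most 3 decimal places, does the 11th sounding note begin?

1. 0.0ms @ 0 + 240.0ms (3/5)
2. 240.0ms @ 3/5 + 240.0ms (3/5)
3. 480.0ms @ 6/5 + 240.0ms (3/5)
4. 720.0ms @ 9/5 + 240.0ms (3/5)
5. 960.0ms @ 12/5 + 240.0ms (3/5)
6. 1200.0ms @ 3 + 1200.0ms (3)
7. 2400.0ms @ 6 + 300.0ms (3/4)
8. 2700.0ms @ 27/4 + 300.0ms (3/4)
9. 3000.0ms @ 15/2 + 600.0ms (3/2)
10. 3600.0ms @ 9 + 1200.0ms (3)
11. 4800.0ms @ 12 + 600.0ms (3/2)
12. 5400.0ms @ 27/2 + 600.0ms (3/2)
13. 6000.0ms @ 15 + 1200.0ms (3)

note 11 onset = 12b = 4800.0ms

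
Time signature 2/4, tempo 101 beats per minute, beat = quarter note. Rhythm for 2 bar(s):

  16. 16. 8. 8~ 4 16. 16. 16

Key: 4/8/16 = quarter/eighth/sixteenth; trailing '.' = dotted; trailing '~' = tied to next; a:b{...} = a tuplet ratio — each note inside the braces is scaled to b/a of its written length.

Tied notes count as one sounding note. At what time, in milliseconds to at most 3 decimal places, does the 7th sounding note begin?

note 7 onset = 15/4b = 2227.723ms

1. 0.0ms @ 0 + 222.772ms (3/8)
2. 222.772ms @ 3/8 + 222.772ms (3/8)
3. 445.545ms @ 3/4 + 445.545ms (3/4)
4. 891.089ms @ 3/2 + 891.089ms (3/2)
5. 1782.178ms @ 3 + 222.772ms (3/8)
6. 2004.95ms @ 27/8 + 222.772ms (3/8)
7. 2227.723ms @ 15/4 + 148.515ms (1/4)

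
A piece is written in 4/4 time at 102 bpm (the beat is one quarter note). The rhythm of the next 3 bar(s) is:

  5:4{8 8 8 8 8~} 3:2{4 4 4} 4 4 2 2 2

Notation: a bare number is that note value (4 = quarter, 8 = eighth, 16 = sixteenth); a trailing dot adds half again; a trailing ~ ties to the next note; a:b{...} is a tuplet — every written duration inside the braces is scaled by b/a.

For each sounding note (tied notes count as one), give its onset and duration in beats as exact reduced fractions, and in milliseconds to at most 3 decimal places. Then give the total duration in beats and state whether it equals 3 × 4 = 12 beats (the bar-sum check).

1) 0.0ms=0b +235.294ms=2/5b
2) 235.294ms=2/5b +235.294ms=2/5b
3) 470.588ms=4/5b +235.294ms=2/5b
4) 705.882ms=6/5b +235.294ms=2/5b
5) 941.176ms=8/5b +627.451ms=16/15b
6) 1568.627ms=8/3b +392.157ms=2/3b
7) 1960.784ms=10/3b +392.157ms=2/3b
8) 2352.941ms=4b +588.235ms=1b
9) 2941.176ms=5b +588.235ms=1b
10) 3529.412ms=6b +1176.471ms=2b
11) 4705.882ms=8b +1176.471ms=2b
12) 5882.353ms=10b +1176.471ms=2b
Σ=12b of 12 (102bpm 4/4) — PASS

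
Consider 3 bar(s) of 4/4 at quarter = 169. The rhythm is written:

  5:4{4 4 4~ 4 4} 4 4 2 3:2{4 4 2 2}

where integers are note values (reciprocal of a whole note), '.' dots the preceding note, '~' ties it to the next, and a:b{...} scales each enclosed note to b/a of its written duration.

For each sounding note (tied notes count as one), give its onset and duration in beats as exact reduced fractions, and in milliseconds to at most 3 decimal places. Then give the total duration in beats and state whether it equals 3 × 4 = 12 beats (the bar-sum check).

1) 0.0ms=0b +284.024ms=4/5b
2) 284.024ms=4/5b +284.024ms=4/5b
3) 568.047ms=8/5b +568.047ms=8/5b
4) 1136.095ms=16/5b +284.024ms=4/5b
5) 1420.118ms=4b +355.03ms=1b
6) 1775.148ms=5b +355.03ms=1b
7) 2130.178ms=6b +710.059ms=2b
8) 2840.237ms=8b +236.686ms=2/3b
9) 3076.923ms=26/3b +236.686ms=2/3b
10) 3313.609ms=28/3b +473.373ms=4/3b
11) 3786.982ms=32/3b +473.373ms=4/3b
Σ=12b of 12 (169bpm 4/4) — PASS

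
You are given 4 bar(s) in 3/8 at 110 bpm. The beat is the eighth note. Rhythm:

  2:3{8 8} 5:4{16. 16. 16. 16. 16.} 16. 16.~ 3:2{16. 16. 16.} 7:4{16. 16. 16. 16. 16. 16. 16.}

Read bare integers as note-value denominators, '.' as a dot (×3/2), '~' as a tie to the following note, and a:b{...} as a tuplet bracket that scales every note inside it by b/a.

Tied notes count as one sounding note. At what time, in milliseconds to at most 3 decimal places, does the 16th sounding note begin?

note 16 onset = 75/7b = 5844.156ms

1. 0.0ms @ 0 + 818.182ms (3/2)
2. 818.182ms @ 3/2 + 818.182ms (3/2)
3. 1636.364ms @ 3 + 327.273ms (3/5)
4. 1963.636ms @ 18/5 + 327.273ms (3/5)
5. 2290.909ms @ 21/5 + 327.273ms (3/5)
6. 2618.182ms @ 24/5 + 327.273ms (3/5)
7. 2945.455ms @ 27/5 + 327.273ms (3/5)
8. 3272.727ms @ 6 + 409.091ms (3/4)
9. 3681.818ms @ 27/4 + 681.818ms (5/4)
10. 4363.636ms @ 8 + 272.727ms (1/2)
11. 4636.364ms @ 17/2 + 272.727ms (1/2)
12. 4909.091ms @ 9 + 233.766ms (3/7)
13. 5142.857ms @ 66/7 + 233.766ms (3/7)
14. 5376.623ms @ 69/7 + 233.766ms (3/7)
15. 5610.39ms @ 72/7 + 233.766ms (3/7)
16. 5844.156ms @ 75/7 + 233.766ms (3/7)
17. 6077.922ms @ 78/7 + 233.766ms (3/7)
18. 6311.688ms @ 81/7 + 233.766ms (3/7)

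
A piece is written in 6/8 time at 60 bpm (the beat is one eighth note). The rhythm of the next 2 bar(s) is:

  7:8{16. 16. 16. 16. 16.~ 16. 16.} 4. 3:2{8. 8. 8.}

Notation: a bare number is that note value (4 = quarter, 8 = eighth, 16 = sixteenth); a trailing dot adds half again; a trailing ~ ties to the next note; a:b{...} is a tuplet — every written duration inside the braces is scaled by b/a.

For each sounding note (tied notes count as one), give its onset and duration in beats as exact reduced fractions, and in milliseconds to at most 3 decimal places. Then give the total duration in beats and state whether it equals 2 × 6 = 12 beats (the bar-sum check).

1) 0.0ms=0b +857.143ms=6/7b
2) 857.143ms=6/7b +857.143ms=6/7b
3) 1714.286ms=12/7b +857.143ms=6/7b
4) 2571.429ms=18/7b +857.143ms=6/7b
5) 3428.571ms=24/7b +1714.286ms=12/7b
6) 5142.857ms=36/7b +857.143ms=6/7b
7) 6000.0ms=6b +3000.0ms=3b
8) 9000.0ms=9b +1000.0ms=1b
9) 10000.0ms=10b +1000.0ms=1b
10) 11000.0ms=11b +1000.0ms=1b
Σ=12b of 12 (60bpm 6/8) — PASS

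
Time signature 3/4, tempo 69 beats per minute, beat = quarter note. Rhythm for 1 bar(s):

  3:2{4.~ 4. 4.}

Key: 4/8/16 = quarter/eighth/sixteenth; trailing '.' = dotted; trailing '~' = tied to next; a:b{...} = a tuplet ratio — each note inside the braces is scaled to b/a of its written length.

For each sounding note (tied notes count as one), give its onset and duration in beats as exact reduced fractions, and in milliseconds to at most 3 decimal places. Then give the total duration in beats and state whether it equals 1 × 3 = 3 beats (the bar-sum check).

1) 0.0ms=0b +1739.13ms=2b
2) 1739.13ms=2b +869.565ms=1b
Σ=3b of 3 (69bpm 3/4) — PASS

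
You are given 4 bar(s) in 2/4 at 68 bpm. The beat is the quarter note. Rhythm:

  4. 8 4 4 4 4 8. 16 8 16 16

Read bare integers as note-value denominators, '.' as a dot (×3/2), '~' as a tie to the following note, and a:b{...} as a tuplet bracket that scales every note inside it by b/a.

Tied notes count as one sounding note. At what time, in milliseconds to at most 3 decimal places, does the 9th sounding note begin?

1. 0.0ms @ 0 + 1323.529ms (3/2)
2. 1323.529ms @ 3/2 + 441.176ms (1/2)
3. 1764.706ms @ 2 + 882.353ms (1)
4. 2647.059ms @ 3 + 882.353ms (1)
5. 3529.412ms @ 4 + 882.353ms (1)
6. 4411.765ms @ 5 + 882.353ms (1)
7. 5294.118ms @ 6 + 661.765ms (3/4)
8. 5955.882ms @ 27/4 + 220.588ms (1/4)
9. 6176.471ms @ 7 + 441.176ms (1/2)
10. 6617.647ms @ 15/2 + 220.588ms (1/4)
11. 6838.235ms @ 31/4 + 220.588ms (1/4)

note 9 onset = 7b = 6176.471ms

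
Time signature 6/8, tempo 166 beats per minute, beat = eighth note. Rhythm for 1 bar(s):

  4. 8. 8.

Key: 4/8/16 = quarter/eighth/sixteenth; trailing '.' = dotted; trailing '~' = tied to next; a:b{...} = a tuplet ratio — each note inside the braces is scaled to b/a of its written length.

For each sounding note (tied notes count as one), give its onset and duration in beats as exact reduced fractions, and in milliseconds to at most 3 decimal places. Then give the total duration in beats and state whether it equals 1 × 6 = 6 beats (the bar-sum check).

1) 0.0ms=0b +1084.337ms=3b
2) 1084.337ms=3b +542.169ms=3/2b
3) 1626.506ms=9/2b +542.169ms=3/2b
Σ=6b of 6 (166bpm 6/8) — PASS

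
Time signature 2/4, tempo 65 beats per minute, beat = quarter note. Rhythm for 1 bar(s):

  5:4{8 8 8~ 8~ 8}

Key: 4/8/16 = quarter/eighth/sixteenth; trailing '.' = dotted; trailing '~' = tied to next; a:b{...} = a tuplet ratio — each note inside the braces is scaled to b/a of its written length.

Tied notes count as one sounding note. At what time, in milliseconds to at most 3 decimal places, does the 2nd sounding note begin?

note 2 onset = 2/5b = 369.231ms

1. 0.0ms @ 0 + 369.231ms (2/5)
2. 369.231ms @ 2/5 + 369.231ms (2/5)
3. 738.462ms @ 4/5 + 1107.692ms (6/5)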